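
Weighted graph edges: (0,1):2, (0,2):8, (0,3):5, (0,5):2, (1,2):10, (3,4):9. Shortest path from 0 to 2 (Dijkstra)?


Dijkstra from 0:
Distances: {0: 0, 1: 2, 2: 8, 3: 5, 4: 14, 5: 2}
Shortest distance to 2 = 8, path = [0, 2]


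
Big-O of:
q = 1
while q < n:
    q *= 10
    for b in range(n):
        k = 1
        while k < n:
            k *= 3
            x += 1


Per nesting level: O(log n) * O(n) * O(log n) = O(n (log n)^2)
Complexity: O(n (log n)^2)


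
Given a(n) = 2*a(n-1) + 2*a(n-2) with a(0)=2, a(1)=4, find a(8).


Build bottom-up:
...a(6)=656, a(7)=1792, a(8)=2*1792+2*656=4896


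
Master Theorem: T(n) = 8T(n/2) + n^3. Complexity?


a=8, b=2, c=3. log_2(8)=3 = c=3. Case 2: O(n^c log n) = O(n^3 log n)
Complexity: O(n^3 log n)


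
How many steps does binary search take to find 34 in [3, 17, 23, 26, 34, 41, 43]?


Search for 34:
[0,6] mid=3 arr[3]=26
[4,6] mid=5 arr[5]=41
[4,4] mid=4 arr[4]=34
Total: 3 comparisons


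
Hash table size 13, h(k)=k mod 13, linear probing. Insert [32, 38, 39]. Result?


Insertions: 32->slot 6; 38->slot 12; 39->slot 0
Table: [39, None, None, None, None, None, 32, None, None, None, None, None, 38]


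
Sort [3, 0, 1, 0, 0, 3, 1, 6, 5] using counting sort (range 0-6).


Count array: [3, 2, 0, 2, 0, 1, 1]
Reconstruct: [0, 0, 0, 1, 1, 3, 3, 5, 6]


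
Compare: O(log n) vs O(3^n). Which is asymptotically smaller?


logarithmic grows slower than exponential (base 3)
O(log n) is asymptotically smaller; O(3^n) grows faster


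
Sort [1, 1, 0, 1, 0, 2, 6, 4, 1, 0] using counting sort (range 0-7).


Count array: [3, 4, 1, 0, 1, 0, 1, 0]
Reconstruct: [0, 0, 0, 1, 1, 1, 1, 2, 4, 6]


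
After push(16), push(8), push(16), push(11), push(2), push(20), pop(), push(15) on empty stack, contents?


push(16) -> [16]
push(8) -> [16, 8]
push(16) -> [16, 8, 16]
push(11) -> [16, 8, 16, 11]
push(2) -> [16, 8, 16, 11, 2]
push(20) -> [16, 8, 16, 11, 2, 20]
pop() returns 20 -> [16, 8, 16, 11, 2]
push(15) -> [16, 8, 16, 11, 2, 15]
Final stack (bottom to top): [16, 8, 16, 11, 2, 15]


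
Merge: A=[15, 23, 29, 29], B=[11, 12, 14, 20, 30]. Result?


Compare heads, take smaller each step.
Merged: [11, 12, 14, 15, 20, 23, 29, 29, 30]


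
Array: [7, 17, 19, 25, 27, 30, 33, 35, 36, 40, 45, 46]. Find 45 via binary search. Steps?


Search for 45:
[0,11] mid=5 arr[5]=30
[6,11] mid=8 arr[8]=36
[9,11] mid=10 arr[10]=45
Total: 3 comparisons


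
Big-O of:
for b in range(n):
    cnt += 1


Per nesting level: O(n) = O(n)
Complexity: O(n)


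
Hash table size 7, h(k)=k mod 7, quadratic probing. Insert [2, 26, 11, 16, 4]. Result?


Insertions: 2->slot 2; 26->slot 5; 11->slot 4; 16->slot 3; 4->slot 1
Table: [None, 4, 2, 16, 11, 26, None]


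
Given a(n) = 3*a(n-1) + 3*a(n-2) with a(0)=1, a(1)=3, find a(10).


Build bottom-up:
...a(8)=35316, a(9)=133893, a(10)=3*133893+3*35316=507627


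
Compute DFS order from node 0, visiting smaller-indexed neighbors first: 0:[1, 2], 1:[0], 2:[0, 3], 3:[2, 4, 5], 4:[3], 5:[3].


DFS stack-based: start with [0]
Visit order: [0, 1, 2, 3, 4, 5]


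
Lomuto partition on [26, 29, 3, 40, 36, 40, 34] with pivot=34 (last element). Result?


Elements <= 34 go left of pivot.
Result: [26, 29, 3, 34, 36, 40, 40], pivot at index 3


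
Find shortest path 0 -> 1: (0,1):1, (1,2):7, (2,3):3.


Dijkstra from 0:
Distances: {0: 0, 1: 1, 2: 8, 3: 11}
Shortest distance to 1 = 1, path = [0, 1]


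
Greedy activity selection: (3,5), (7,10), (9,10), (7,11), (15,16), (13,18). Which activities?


Greedy: pick earliest-ending, then skip overlaps.
Selected (3 activities): [(3, 5), (7, 10), (15, 16)]


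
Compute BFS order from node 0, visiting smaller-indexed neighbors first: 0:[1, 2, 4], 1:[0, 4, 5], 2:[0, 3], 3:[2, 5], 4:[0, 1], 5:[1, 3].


BFS queue: start with [0]
Visit order: [0, 1, 2, 4, 5, 3]


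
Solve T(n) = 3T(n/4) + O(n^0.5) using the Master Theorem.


a=3, b=4, c=0.5. log_4(3)=0.792 > c=0.5. Case 1: O(n^log_b(a)) = O(n^0.792)
Complexity: O(n^0.792)


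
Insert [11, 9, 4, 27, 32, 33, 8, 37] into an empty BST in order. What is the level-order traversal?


Root = 11; build tree by BST insertion.
Level-Order traversal: [11, 9, 27, 4, 32, 8, 33, 37]


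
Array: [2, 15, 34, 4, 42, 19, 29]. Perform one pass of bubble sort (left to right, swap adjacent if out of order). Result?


After one pass: [2, 15, 4, 34, 19, 29, 42]


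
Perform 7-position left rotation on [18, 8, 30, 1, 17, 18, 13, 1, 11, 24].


Left rotate by 7: [1, 11, 24, 18, 8, 30, 1, 17, 18, 13]


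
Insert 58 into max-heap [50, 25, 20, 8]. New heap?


Append 58: [50, 25, 20, 8, 58]
Bubble up: swap idx 4(58) with idx 1(25); swap idx 1(58) with idx 0(50)
Result: [58, 50, 20, 8, 25]


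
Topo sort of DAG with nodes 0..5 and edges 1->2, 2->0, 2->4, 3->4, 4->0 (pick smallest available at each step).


Kahn's algorithm, process smallest node first
Order: [1, 2, 3, 4, 0, 5]


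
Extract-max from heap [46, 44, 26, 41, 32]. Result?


Max = 46
Replace root with last, heapify down
Resulting heap: [44, 41, 26, 32]


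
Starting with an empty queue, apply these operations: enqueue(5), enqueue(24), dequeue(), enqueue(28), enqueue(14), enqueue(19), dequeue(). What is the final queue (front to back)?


enqueue(5) -> [5]
enqueue(24) -> [5, 24]
dequeue() returns 5 -> [24]
enqueue(28) -> [24, 28]
enqueue(14) -> [24, 28, 14]
enqueue(19) -> [24, 28, 14, 19]
dequeue() returns 24 -> [28, 14, 19]
Final queue (front to back): [28, 14, 19]


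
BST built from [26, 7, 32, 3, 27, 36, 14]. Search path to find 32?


BST root = 26
Search for 32: compare at each node
Path: [26, 32]


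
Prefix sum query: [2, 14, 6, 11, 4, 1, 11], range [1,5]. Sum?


Prefix sums: [0, 2, 16, 22, 33, 37, 38, 49]
Sum[1..5] = prefix[6] - prefix[1] = 38 - 2 = 36


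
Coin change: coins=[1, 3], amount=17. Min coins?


dp[0]=0; dp[i]=1+min(dp[i-c] for c in coins)
...dp[12]=4, dp[13]=5, dp[14]=6, dp[15]=5, dp[16]=6, dp[17]=7
Minimum coins for 17 = 7


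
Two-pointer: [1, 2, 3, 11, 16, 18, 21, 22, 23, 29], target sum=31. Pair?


Two pointers: lo=0, hi=9
Found pair: (2, 29) summing to 31


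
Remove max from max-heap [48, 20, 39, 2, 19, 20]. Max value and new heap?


Max = 48
Replace root with last, heapify down
Resulting heap: [39, 20, 20, 2, 19]


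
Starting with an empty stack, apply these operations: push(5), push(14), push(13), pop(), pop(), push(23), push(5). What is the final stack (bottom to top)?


push(5) -> [5]
push(14) -> [5, 14]
push(13) -> [5, 14, 13]
pop() returns 13 -> [5, 14]
pop() returns 14 -> [5]
push(23) -> [5, 23]
push(5) -> [5, 23, 5]
Final stack (bottom to top): [5, 23, 5]


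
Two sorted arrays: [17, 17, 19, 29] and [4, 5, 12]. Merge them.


Compare heads, take smaller each step.
Merged: [4, 5, 12, 17, 17, 19, 29]


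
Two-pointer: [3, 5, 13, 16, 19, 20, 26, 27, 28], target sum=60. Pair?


Two pointers: lo=0, hi=8
No pair sums to 60


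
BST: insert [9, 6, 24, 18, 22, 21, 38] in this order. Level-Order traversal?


Root = 9; build tree by BST insertion.
Level-Order traversal: [9, 6, 24, 18, 38, 22, 21]


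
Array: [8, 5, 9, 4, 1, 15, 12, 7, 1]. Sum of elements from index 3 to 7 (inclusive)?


Prefix sums: [0, 8, 13, 22, 26, 27, 42, 54, 61, 62]
Sum[3..7] = prefix[8] - prefix[3] = 61 - 22 = 39


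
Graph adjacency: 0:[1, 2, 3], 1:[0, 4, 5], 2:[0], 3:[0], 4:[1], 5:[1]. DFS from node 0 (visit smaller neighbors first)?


DFS stack-based: start with [0]
Visit order: [0, 1, 4, 5, 2, 3]


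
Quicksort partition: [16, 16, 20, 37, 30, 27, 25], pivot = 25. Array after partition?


Elements <= 25 go left of pivot.
Result: [16, 16, 20, 25, 30, 27, 37], pivot at index 3


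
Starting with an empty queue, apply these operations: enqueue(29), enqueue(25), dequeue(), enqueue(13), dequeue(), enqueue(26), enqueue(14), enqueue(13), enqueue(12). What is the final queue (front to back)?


enqueue(29) -> [29]
enqueue(25) -> [29, 25]
dequeue() returns 29 -> [25]
enqueue(13) -> [25, 13]
dequeue() returns 25 -> [13]
enqueue(26) -> [13, 26]
enqueue(14) -> [13, 26, 14]
enqueue(13) -> [13, 26, 14, 13]
enqueue(12) -> [13, 26, 14, 13, 12]
Final queue (front to back): [13, 26, 14, 13, 12]


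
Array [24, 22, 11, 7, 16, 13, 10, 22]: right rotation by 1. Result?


Right rotate by 1: [22, 24, 22, 11, 7, 16, 13, 10]


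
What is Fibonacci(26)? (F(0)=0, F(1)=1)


F(n)=F(n-1)+F(n-2)
...F(24)=46368, F(25)=75025, F(26)=121393


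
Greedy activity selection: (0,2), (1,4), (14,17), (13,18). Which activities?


Greedy: pick earliest-ending, then skip overlaps.
Selected (2 activities): [(0, 2), (14, 17)]


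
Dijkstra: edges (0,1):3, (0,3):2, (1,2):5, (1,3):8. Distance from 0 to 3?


Dijkstra from 0:
Distances: {0: 0, 1: 3, 2: 8, 3: 2}
Shortest distance to 3 = 2, path = [0, 3]


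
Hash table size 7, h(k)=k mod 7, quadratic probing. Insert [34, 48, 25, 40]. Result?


Insertions: 34->slot 6; 48->slot 0; 25->slot 4; 40->slot 5
Table: [48, None, None, None, 25, 40, 34]


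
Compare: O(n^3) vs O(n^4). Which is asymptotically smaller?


cubic grows slower than quartic
O(n^3) is asymptotically smaller; O(n^4) grows faster


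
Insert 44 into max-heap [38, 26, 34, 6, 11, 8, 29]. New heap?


Append 44: [38, 26, 34, 6, 11, 8, 29, 44]
Bubble up: swap idx 7(44) with idx 3(6); swap idx 3(44) with idx 1(26); swap idx 1(44) with idx 0(38)
Result: [44, 38, 34, 26, 11, 8, 29, 6]


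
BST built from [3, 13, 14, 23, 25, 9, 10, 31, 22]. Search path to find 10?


BST root = 3
Search for 10: compare at each node
Path: [3, 13, 9, 10]


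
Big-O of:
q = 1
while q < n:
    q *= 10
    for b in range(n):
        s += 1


Per nesting level: O(log n) * O(n) = O(n log n)
Complexity: O(n log n)


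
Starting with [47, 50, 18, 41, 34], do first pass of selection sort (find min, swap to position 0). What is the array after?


After one pass: [18, 50, 47, 41, 34]


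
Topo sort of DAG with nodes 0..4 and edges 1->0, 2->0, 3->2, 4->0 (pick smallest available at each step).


Kahn's algorithm, process smallest node first
Order: [1, 3, 2, 4, 0]


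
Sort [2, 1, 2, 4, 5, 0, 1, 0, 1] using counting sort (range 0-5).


Count array: [2, 3, 2, 0, 1, 1]
Reconstruct: [0, 0, 1, 1, 1, 2, 2, 4, 5]


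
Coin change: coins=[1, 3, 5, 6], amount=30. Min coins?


dp[0]=0; dp[i]=1+min(dp[i-c] for c in coins)
...dp[25]=5, dp[26]=5, dp[27]=5, dp[28]=5, dp[29]=5, dp[30]=5
Minimum coins for 30 = 5


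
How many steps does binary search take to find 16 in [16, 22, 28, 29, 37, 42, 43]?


Search for 16:
[0,6] mid=3 arr[3]=29
[0,2] mid=1 arr[1]=22
[0,0] mid=0 arr[0]=16
Total: 3 comparisons


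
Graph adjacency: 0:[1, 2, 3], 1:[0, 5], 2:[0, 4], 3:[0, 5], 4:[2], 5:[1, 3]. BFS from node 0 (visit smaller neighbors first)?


BFS queue: start with [0]
Visit order: [0, 1, 2, 3, 5, 4]


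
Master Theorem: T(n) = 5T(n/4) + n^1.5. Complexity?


a=5, b=4, c=1.5. log_4(5)=1.161 < c=1.5. Case 3: O(n^c) = O(n^1.500)
Complexity: O(n^1.500)


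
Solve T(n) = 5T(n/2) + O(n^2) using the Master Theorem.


a=5, b=2, c=2. log_2(5)=2.322 > c=2. Case 1: O(n^log_b(a)) = O(n^2.322)
Complexity: O(n^2.322)


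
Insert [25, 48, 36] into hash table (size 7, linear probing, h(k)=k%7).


Insertions: 25->slot 4; 48->slot 6; 36->slot 1
Table: [None, 36, None, None, 25, None, 48]


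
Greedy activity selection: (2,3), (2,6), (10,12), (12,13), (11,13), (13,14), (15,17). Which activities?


Greedy: pick earliest-ending, then skip overlaps.
Selected (5 activities): [(2, 3), (10, 12), (12, 13), (13, 14), (15, 17)]


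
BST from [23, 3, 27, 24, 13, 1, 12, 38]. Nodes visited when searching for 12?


BST root = 23
Search for 12: compare at each node
Path: [23, 3, 13, 12]


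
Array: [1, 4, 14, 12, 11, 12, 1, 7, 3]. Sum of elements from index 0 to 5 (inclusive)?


Prefix sums: [0, 1, 5, 19, 31, 42, 54, 55, 62, 65]
Sum[0..5] = prefix[6] - prefix[0] = 54 - 0 = 54


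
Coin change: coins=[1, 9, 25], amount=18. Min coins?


dp[0]=0; dp[i]=1+min(dp[i-c] for c in coins)
...dp[13]=5, dp[14]=6, dp[15]=7, dp[16]=8, dp[17]=9, dp[18]=2
Minimum coins for 18 = 2


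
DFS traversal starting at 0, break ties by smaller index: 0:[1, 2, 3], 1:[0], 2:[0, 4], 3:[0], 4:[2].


DFS stack-based: start with [0]
Visit order: [0, 1, 2, 4, 3]


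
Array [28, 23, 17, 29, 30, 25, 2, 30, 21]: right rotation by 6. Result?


Right rotate by 6: [29, 30, 25, 2, 30, 21, 28, 23, 17]


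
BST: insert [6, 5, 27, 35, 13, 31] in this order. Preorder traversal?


Root = 6; build tree by BST insertion.
Preorder traversal: [6, 5, 27, 13, 35, 31]


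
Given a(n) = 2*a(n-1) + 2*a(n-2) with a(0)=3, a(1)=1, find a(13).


Build bottom-up:
...a(11)=58400, a(12)=159552, a(13)=2*159552+2*58400=435904


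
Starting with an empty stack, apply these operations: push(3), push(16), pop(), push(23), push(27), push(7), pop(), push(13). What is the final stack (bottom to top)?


push(3) -> [3]
push(16) -> [3, 16]
pop() returns 16 -> [3]
push(23) -> [3, 23]
push(27) -> [3, 23, 27]
push(7) -> [3, 23, 27, 7]
pop() returns 7 -> [3, 23, 27]
push(13) -> [3, 23, 27, 13]
Final stack (bottom to top): [3, 23, 27, 13]


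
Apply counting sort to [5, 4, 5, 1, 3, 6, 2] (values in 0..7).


Count array: [0, 1, 1, 1, 1, 2, 1, 0]
Reconstruct: [1, 2, 3, 4, 5, 5, 6]


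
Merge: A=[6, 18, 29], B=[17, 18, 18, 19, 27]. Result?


Compare heads, take smaller each step.
Merged: [6, 17, 18, 18, 18, 19, 27, 29]


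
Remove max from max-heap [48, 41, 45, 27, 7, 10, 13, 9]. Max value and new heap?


Max = 48
Replace root with last, heapify down
Resulting heap: [45, 41, 13, 27, 7, 10, 9]


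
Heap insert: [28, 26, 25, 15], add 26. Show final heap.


Append 26: [28, 26, 25, 15, 26]
Bubble up: no swaps needed
Result: [28, 26, 25, 15, 26]


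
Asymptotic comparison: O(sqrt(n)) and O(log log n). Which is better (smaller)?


double-logarithmic grows slower than sublinear
O(log log n) is asymptotically smaller; O(sqrt(n)) grows faster


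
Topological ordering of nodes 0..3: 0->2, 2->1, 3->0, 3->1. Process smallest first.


Kahn's algorithm, process smallest node first
Order: [3, 0, 2, 1]


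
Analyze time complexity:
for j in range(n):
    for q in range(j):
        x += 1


Per nesting level: O(n) * O(n) [triangular over j] = O(n^2)
Complexity: O(n^2)


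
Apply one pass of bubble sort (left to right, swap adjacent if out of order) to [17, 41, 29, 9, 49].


After one pass: [17, 29, 9, 41, 49]


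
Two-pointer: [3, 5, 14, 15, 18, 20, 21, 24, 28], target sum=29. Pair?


Two pointers: lo=0, hi=8
Found pair: (5, 24) summing to 29


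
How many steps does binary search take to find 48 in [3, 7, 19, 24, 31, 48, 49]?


Search for 48:
[0,6] mid=3 arr[3]=24
[4,6] mid=5 arr[5]=48
Total: 2 comparisons


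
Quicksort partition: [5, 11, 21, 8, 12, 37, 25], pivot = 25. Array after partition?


Elements <= 25 go left of pivot.
Result: [5, 11, 21, 8, 12, 25, 37], pivot at index 5


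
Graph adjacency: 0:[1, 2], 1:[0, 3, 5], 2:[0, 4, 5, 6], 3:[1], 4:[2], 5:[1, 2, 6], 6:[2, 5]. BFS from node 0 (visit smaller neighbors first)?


BFS queue: start with [0]
Visit order: [0, 1, 2, 3, 5, 4, 6]


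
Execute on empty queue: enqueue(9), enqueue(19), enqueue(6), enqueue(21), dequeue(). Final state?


enqueue(9) -> [9]
enqueue(19) -> [9, 19]
enqueue(6) -> [9, 19, 6]
enqueue(21) -> [9, 19, 6, 21]
dequeue() returns 9 -> [19, 6, 21]
Final queue (front to back): [19, 6, 21]


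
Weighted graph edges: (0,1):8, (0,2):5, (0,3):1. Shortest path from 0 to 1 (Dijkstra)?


Dijkstra from 0:
Distances: {0: 0, 1: 8, 2: 5, 3: 1}
Shortest distance to 1 = 8, path = [0, 1]


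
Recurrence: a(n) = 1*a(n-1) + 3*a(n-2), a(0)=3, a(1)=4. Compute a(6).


Build bottom-up:
...a(4)=64, a(5)=139, a(6)=1*139+3*64=331


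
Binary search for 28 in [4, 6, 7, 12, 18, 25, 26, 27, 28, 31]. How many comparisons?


Search for 28:
[0,9] mid=4 arr[4]=18
[5,9] mid=7 arr[7]=27
[8,9] mid=8 arr[8]=28
Total: 3 comparisons


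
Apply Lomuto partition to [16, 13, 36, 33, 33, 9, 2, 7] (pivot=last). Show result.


Elements <= 7 go left of pivot.
Result: [2, 7, 36, 33, 33, 9, 16, 13], pivot at index 1


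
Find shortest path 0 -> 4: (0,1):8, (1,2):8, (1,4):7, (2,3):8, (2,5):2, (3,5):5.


Dijkstra from 0:
Distances: {0: 0, 1: 8, 2: 16, 3: 23, 4: 15, 5: 18}
Shortest distance to 4 = 15, path = [0, 1, 4]


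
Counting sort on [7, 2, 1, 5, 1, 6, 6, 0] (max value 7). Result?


Count array: [1, 2, 1, 0, 0, 1, 2, 1]
Reconstruct: [0, 1, 1, 2, 5, 6, 6, 7]


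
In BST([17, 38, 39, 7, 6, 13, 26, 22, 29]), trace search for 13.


BST root = 17
Search for 13: compare at each node
Path: [17, 7, 13]


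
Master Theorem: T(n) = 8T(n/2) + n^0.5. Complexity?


a=8, b=2, c=0.5. log_2(8)=3 > c=0.5. Case 1: O(n^log_b(a)) = O(n^3)
Complexity: O(n^3)


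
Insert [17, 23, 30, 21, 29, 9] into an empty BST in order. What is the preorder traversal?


Root = 17; build tree by BST insertion.
Preorder traversal: [17, 9, 23, 21, 30, 29]


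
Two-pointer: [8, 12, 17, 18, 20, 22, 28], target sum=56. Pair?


Two pointers: lo=0, hi=6
No pair sums to 56


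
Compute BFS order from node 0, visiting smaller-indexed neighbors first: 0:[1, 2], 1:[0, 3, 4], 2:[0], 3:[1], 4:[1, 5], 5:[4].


BFS queue: start with [0]
Visit order: [0, 1, 2, 3, 4, 5]


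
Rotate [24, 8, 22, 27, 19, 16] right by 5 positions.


Right rotate by 5: [8, 22, 27, 19, 16, 24]


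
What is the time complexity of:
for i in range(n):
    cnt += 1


Per nesting level: O(n) = O(n)
Complexity: O(n)


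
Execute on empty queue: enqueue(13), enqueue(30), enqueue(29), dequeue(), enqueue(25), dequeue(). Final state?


enqueue(13) -> [13]
enqueue(30) -> [13, 30]
enqueue(29) -> [13, 30, 29]
dequeue() returns 13 -> [30, 29]
enqueue(25) -> [30, 29, 25]
dequeue() returns 30 -> [29, 25]
Final queue (front to back): [29, 25]


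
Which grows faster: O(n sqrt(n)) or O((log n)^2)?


polylogarithmic grows slower than n^1.5
O((log n)^2) is asymptotically smaller; O(n sqrt(n)) grows faster


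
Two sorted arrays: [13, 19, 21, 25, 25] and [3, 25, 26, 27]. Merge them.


Compare heads, take smaller each step.
Merged: [3, 13, 19, 21, 25, 25, 25, 26, 27]


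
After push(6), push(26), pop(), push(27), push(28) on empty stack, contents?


push(6) -> [6]
push(26) -> [6, 26]
pop() returns 26 -> [6]
push(27) -> [6, 27]
push(28) -> [6, 27, 28]
Final stack (bottom to top): [6, 27, 28]


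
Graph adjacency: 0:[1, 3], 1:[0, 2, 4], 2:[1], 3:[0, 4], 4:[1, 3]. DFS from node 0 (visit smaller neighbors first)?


DFS stack-based: start with [0]
Visit order: [0, 1, 2, 4, 3]


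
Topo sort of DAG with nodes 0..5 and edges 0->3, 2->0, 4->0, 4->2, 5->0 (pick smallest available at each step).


Kahn's algorithm, process smallest node first
Order: [1, 4, 2, 5, 0, 3]


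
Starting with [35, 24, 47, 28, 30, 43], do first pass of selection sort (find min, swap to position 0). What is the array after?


After one pass: [24, 35, 47, 28, 30, 43]


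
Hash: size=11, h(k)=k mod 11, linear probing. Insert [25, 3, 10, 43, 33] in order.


Insertions: 25->slot 3; 3->slot 4; 10->slot 10; 43->slot 0; 33->slot 1
Table: [43, 33, None, 25, 3, None, None, None, None, None, 10]


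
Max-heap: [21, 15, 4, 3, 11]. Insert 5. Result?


Append 5: [21, 15, 4, 3, 11, 5]
Bubble up: swap idx 5(5) with idx 2(4)
Result: [21, 15, 5, 3, 11, 4]


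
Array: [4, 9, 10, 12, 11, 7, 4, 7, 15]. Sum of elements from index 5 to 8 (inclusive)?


Prefix sums: [0, 4, 13, 23, 35, 46, 53, 57, 64, 79]
Sum[5..8] = prefix[9] - prefix[5] = 79 - 46 = 33


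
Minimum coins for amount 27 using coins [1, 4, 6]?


dp[0]=0; dp[i]=1+min(dp[i-c] for c in coins)
...dp[22]=4, dp[23]=5, dp[24]=4, dp[25]=5, dp[26]=5, dp[27]=6
Minimum coins for 27 = 6


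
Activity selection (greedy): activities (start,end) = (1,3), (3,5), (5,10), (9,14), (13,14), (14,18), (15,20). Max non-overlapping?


Greedy: pick earliest-ending, then skip overlaps.
Selected (5 activities): [(1, 3), (3, 5), (5, 10), (13, 14), (14, 18)]


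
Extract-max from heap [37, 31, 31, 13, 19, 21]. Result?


Max = 37
Replace root with last, heapify down
Resulting heap: [31, 21, 31, 13, 19]


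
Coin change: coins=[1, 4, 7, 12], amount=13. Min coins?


dp[0]=0; dp[i]=1+min(dp[i-c] for c in coins)
...dp[8]=2, dp[9]=3, dp[10]=4, dp[11]=2, dp[12]=1, dp[13]=2
Minimum coins for 13 = 2


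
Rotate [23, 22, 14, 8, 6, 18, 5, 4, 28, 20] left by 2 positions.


Left rotate by 2: [14, 8, 6, 18, 5, 4, 28, 20, 23, 22]


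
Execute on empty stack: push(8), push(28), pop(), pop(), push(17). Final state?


push(8) -> [8]
push(28) -> [8, 28]
pop() returns 28 -> [8]
pop() returns 8 -> []
push(17) -> [17]
Final stack (bottom to top): [17]


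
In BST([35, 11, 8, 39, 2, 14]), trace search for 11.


BST root = 35
Search for 11: compare at each node
Path: [35, 11]


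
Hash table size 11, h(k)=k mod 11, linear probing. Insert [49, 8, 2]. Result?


Insertions: 49->slot 5; 8->slot 8; 2->slot 2
Table: [None, None, 2, None, None, 49, None, None, 8, None, None]


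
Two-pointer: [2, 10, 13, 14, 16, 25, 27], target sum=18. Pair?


Two pointers: lo=0, hi=6
Found pair: (2, 16) summing to 18


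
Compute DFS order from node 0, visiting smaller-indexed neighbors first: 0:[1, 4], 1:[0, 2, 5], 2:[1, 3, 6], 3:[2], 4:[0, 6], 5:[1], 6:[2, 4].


DFS stack-based: start with [0]
Visit order: [0, 1, 2, 3, 6, 4, 5]


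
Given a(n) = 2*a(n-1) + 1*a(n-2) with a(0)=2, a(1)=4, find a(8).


Build bottom-up:
...a(6)=338, a(7)=816, a(8)=2*816+1*338=1970


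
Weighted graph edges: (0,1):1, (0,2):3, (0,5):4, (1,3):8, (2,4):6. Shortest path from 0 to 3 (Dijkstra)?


Dijkstra from 0:
Distances: {0: 0, 1: 1, 2: 3, 3: 9, 4: 9, 5: 4}
Shortest distance to 3 = 9, path = [0, 1, 3]


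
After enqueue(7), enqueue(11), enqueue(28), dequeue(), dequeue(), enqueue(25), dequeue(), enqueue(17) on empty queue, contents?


enqueue(7) -> [7]
enqueue(11) -> [7, 11]
enqueue(28) -> [7, 11, 28]
dequeue() returns 7 -> [11, 28]
dequeue() returns 11 -> [28]
enqueue(25) -> [28, 25]
dequeue() returns 28 -> [25]
enqueue(17) -> [25, 17]
Final queue (front to back): [25, 17]


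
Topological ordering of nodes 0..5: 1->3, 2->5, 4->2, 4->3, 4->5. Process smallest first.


Kahn's algorithm, process smallest node first
Order: [0, 1, 4, 2, 3, 5]


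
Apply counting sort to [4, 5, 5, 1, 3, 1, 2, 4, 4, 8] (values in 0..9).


Count array: [0, 2, 1, 1, 3, 2, 0, 0, 1, 0]
Reconstruct: [1, 1, 2, 3, 4, 4, 4, 5, 5, 8]


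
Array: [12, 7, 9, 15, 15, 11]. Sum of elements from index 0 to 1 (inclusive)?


Prefix sums: [0, 12, 19, 28, 43, 58, 69]
Sum[0..1] = prefix[2] - prefix[0] = 19 - 0 = 19


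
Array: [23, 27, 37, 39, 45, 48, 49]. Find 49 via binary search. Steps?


Search for 49:
[0,6] mid=3 arr[3]=39
[4,6] mid=5 arr[5]=48
[6,6] mid=6 arr[6]=49
Total: 3 comparisons


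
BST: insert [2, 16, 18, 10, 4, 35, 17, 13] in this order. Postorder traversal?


Root = 2; build tree by BST insertion.
Postorder traversal: [4, 13, 10, 17, 35, 18, 16, 2]


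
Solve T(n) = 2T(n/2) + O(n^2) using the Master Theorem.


a=2, b=2, c=2. log_2(2)=1 < c=2. Case 3: O(n^c) = O(n^2)
Complexity: O(n^2)


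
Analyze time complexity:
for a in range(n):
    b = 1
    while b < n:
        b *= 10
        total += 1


Per nesting level: O(n) * O(log n) = O(n log n)
Complexity: O(n log n)


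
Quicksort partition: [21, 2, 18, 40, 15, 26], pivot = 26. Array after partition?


Elements <= 26 go left of pivot.
Result: [21, 2, 18, 15, 26, 40], pivot at index 4


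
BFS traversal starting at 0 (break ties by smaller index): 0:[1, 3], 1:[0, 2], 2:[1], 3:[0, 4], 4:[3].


BFS queue: start with [0]
Visit order: [0, 1, 3, 2, 4]


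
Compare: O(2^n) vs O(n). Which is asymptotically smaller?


linear grows slower than exponential
O(n) is asymptotically smaller; O(2^n) grows faster


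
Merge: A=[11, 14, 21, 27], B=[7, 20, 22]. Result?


Compare heads, take smaller each step.
Merged: [7, 11, 14, 20, 21, 22, 27]


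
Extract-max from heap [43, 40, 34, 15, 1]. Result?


Max = 43
Replace root with last, heapify down
Resulting heap: [40, 15, 34, 1]


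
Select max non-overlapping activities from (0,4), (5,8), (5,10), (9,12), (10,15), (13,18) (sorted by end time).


Greedy: pick earliest-ending, then skip overlaps.
Selected (4 activities): [(0, 4), (5, 8), (9, 12), (13, 18)]


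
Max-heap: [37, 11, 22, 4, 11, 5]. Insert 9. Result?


Append 9: [37, 11, 22, 4, 11, 5, 9]
Bubble up: no swaps needed
Result: [37, 11, 22, 4, 11, 5, 9]


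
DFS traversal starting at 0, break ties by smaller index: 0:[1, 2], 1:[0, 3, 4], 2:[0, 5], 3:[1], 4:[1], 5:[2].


DFS stack-based: start with [0]
Visit order: [0, 1, 3, 4, 2, 5]


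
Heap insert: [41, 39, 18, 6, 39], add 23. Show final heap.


Append 23: [41, 39, 18, 6, 39, 23]
Bubble up: swap idx 5(23) with idx 2(18)
Result: [41, 39, 23, 6, 39, 18]


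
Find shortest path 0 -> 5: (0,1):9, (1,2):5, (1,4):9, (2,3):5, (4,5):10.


Dijkstra from 0:
Distances: {0: 0, 1: 9, 2: 14, 3: 19, 4: 18, 5: 28}
Shortest distance to 5 = 28, path = [0, 1, 4, 5]


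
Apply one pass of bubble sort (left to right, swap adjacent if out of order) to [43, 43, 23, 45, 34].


After one pass: [43, 23, 43, 34, 45]


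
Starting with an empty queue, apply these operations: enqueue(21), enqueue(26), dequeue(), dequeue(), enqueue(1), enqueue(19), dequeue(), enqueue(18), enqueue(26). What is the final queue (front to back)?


enqueue(21) -> [21]
enqueue(26) -> [21, 26]
dequeue() returns 21 -> [26]
dequeue() returns 26 -> []
enqueue(1) -> [1]
enqueue(19) -> [1, 19]
dequeue() returns 1 -> [19]
enqueue(18) -> [19, 18]
enqueue(26) -> [19, 18, 26]
Final queue (front to back): [19, 18, 26]


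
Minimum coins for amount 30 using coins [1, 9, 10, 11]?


dp[0]=0; dp[i]=1+min(dp[i-c] for c in coins)
...dp[25]=5, dp[26]=6, dp[27]=3, dp[28]=3, dp[29]=3, dp[30]=3
Minimum coins for 30 = 3


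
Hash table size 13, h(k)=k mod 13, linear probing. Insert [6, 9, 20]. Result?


Insertions: 6->slot 6; 9->slot 9; 20->slot 7
Table: [None, None, None, None, None, None, 6, 20, None, 9, None, None, None]


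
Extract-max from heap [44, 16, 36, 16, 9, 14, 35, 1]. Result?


Max = 44
Replace root with last, heapify down
Resulting heap: [36, 16, 35, 16, 9, 14, 1]


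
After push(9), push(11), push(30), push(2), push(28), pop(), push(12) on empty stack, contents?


push(9) -> [9]
push(11) -> [9, 11]
push(30) -> [9, 11, 30]
push(2) -> [9, 11, 30, 2]
push(28) -> [9, 11, 30, 2, 28]
pop() returns 28 -> [9, 11, 30, 2]
push(12) -> [9, 11, 30, 2, 12]
Final stack (bottom to top): [9, 11, 30, 2, 12]


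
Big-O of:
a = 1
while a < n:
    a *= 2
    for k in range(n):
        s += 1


Per nesting level: O(log n) * O(n) = O(n log n)
Complexity: O(n log n)


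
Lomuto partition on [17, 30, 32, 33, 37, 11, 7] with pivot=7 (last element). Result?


Elements <= 7 go left of pivot.
Result: [7, 30, 32, 33, 37, 11, 17], pivot at index 0


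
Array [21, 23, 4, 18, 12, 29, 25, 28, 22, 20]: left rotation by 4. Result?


Left rotate by 4: [12, 29, 25, 28, 22, 20, 21, 23, 4, 18]


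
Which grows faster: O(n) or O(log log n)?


double-logarithmic grows slower than linear
O(log log n) is asymptotically smaller; O(n) grows faster


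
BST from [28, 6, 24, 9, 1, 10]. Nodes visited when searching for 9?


BST root = 28
Search for 9: compare at each node
Path: [28, 6, 24, 9]


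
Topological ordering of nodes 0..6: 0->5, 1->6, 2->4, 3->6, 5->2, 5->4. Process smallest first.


Kahn's algorithm, process smallest node first
Order: [0, 1, 3, 5, 2, 4, 6]


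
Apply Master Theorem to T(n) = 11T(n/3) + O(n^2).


a=11, b=3, c=2. log_3(11)=2.183 > c=2. Case 1: O(n^log_b(a)) = O(n^2.183)
Complexity: O(n^2.183)


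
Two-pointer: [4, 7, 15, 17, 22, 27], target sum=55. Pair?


Two pointers: lo=0, hi=5
No pair sums to 55


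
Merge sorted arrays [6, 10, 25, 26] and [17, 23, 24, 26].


Compare heads, take smaller each step.
Merged: [6, 10, 17, 23, 24, 25, 26, 26]


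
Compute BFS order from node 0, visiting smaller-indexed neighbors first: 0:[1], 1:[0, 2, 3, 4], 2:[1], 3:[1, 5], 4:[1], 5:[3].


BFS queue: start with [0]
Visit order: [0, 1, 2, 3, 4, 5]


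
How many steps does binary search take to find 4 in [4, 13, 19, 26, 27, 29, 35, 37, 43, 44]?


Search for 4:
[0,9] mid=4 arr[4]=27
[0,3] mid=1 arr[1]=13
[0,0] mid=0 arr[0]=4
Total: 3 comparisons


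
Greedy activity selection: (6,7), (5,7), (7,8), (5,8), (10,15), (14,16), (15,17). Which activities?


Greedy: pick earliest-ending, then skip overlaps.
Selected (4 activities): [(6, 7), (7, 8), (10, 15), (15, 17)]


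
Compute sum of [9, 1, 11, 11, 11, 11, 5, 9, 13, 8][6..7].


Prefix sums: [0, 9, 10, 21, 32, 43, 54, 59, 68, 81, 89]
Sum[6..7] = prefix[8] - prefix[6] = 68 - 54 = 14


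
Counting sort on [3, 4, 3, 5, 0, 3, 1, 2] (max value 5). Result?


Count array: [1, 1, 1, 3, 1, 1]
Reconstruct: [0, 1, 2, 3, 3, 3, 4, 5]


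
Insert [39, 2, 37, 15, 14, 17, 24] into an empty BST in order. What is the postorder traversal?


Root = 39; build tree by BST insertion.
Postorder traversal: [14, 24, 17, 15, 37, 2, 39]


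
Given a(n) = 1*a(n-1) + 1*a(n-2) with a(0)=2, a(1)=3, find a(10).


Build bottom-up:
...a(8)=89, a(9)=144, a(10)=1*144+1*89=233


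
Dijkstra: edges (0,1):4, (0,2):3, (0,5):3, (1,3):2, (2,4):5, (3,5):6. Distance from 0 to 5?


Dijkstra from 0:
Distances: {0: 0, 1: 4, 2: 3, 3: 6, 4: 8, 5: 3}
Shortest distance to 5 = 3, path = [0, 5]


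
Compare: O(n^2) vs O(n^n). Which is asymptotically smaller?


quadratic grows slower than n^n
O(n^2) is asymptotically smaller; O(n^n) grows faster


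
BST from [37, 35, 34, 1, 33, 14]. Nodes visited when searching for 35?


BST root = 37
Search for 35: compare at each node
Path: [37, 35]


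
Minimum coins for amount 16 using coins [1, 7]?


dp[0]=0; dp[i]=1+min(dp[i-c] for c in coins)
...dp[11]=5, dp[12]=6, dp[13]=7, dp[14]=2, dp[15]=3, dp[16]=4
Minimum coins for 16 = 4


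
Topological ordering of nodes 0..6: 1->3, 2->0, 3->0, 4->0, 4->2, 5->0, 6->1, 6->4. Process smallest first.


Kahn's algorithm, process smallest node first
Order: [5, 6, 1, 3, 4, 2, 0]


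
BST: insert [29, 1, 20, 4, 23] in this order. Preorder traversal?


Root = 29; build tree by BST insertion.
Preorder traversal: [29, 1, 20, 4, 23]


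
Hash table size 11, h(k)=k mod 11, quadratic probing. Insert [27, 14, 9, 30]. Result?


Insertions: 27->slot 5; 14->slot 3; 9->slot 9; 30->slot 8
Table: [None, None, None, 14, None, 27, None, None, 30, 9, None]


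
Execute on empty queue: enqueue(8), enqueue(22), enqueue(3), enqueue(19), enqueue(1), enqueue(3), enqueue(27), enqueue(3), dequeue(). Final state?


enqueue(8) -> [8]
enqueue(22) -> [8, 22]
enqueue(3) -> [8, 22, 3]
enqueue(19) -> [8, 22, 3, 19]
enqueue(1) -> [8, 22, 3, 19, 1]
enqueue(3) -> [8, 22, 3, 19, 1, 3]
enqueue(27) -> [8, 22, 3, 19, 1, 3, 27]
enqueue(3) -> [8, 22, 3, 19, 1, 3, 27, 3]
dequeue() returns 8 -> [22, 3, 19, 1, 3, 27, 3]
Final queue (front to back): [22, 3, 19, 1, 3, 27, 3]


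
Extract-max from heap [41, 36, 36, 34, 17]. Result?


Max = 41
Replace root with last, heapify down
Resulting heap: [36, 34, 36, 17]


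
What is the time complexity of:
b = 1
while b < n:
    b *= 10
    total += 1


Per nesting level: O(log n) = O(log n)
Complexity: O(log n)


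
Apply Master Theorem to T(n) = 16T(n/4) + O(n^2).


a=16, b=4, c=2. log_4(16)=2 = c=2. Case 2: O(n^c log n) = O(n^2 log n)
Complexity: O(n^2 log n)


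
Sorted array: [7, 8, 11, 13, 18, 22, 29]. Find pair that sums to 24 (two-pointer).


Two pointers: lo=0, hi=6
Found pair: (11, 13) summing to 24


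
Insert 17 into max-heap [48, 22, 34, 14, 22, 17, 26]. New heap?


Append 17: [48, 22, 34, 14, 22, 17, 26, 17]
Bubble up: swap idx 7(17) with idx 3(14)
Result: [48, 22, 34, 17, 22, 17, 26, 14]


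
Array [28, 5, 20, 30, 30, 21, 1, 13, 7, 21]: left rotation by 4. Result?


Left rotate by 4: [30, 21, 1, 13, 7, 21, 28, 5, 20, 30]


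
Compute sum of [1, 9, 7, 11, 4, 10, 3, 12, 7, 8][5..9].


Prefix sums: [0, 1, 10, 17, 28, 32, 42, 45, 57, 64, 72]
Sum[5..9] = prefix[10] - prefix[5] = 72 - 32 = 40


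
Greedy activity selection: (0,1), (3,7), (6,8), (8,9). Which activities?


Greedy: pick earliest-ending, then skip overlaps.
Selected (3 activities): [(0, 1), (3, 7), (8, 9)]


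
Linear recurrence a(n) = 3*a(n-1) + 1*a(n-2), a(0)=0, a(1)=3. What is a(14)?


Build bottom-up:
...a(12)=1401840, a(13)=4629963, a(14)=3*4629963+1*1401840=15291729


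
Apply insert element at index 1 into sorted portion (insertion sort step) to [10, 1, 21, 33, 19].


After one pass: [1, 10, 21, 33, 19]


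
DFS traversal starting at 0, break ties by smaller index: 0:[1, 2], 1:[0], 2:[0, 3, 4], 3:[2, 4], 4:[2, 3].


DFS stack-based: start with [0]
Visit order: [0, 1, 2, 3, 4]


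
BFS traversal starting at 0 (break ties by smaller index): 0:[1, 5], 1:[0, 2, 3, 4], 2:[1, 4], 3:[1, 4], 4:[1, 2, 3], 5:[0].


BFS queue: start with [0]
Visit order: [0, 1, 5, 2, 3, 4]


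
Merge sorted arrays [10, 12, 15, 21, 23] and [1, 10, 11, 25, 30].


Compare heads, take smaller each step.
Merged: [1, 10, 10, 11, 12, 15, 21, 23, 25, 30]


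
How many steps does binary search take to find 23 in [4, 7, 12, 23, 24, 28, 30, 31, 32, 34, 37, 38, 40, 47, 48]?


Search for 23:
[0,14] mid=7 arr[7]=31
[0,6] mid=3 arr[3]=23
Total: 2 comparisons


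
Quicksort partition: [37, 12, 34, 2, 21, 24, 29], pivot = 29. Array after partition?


Elements <= 29 go left of pivot.
Result: [12, 2, 21, 24, 29, 37, 34], pivot at index 4


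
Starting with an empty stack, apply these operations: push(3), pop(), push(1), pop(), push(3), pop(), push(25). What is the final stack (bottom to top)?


push(3) -> [3]
pop() returns 3 -> []
push(1) -> [1]
pop() returns 1 -> []
push(3) -> [3]
pop() returns 3 -> []
push(25) -> [25]
Final stack (bottom to top): [25]


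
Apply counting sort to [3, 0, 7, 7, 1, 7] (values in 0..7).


Count array: [1, 1, 0, 1, 0, 0, 0, 3]
Reconstruct: [0, 1, 3, 7, 7, 7]


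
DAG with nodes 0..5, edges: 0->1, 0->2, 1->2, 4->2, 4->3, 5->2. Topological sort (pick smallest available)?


Kahn's algorithm, process smallest node first
Order: [0, 1, 4, 3, 5, 2]


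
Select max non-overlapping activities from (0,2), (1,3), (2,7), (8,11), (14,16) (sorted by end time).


Greedy: pick earliest-ending, then skip overlaps.
Selected (4 activities): [(0, 2), (2, 7), (8, 11), (14, 16)]


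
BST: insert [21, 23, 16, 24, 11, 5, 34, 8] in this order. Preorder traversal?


Root = 21; build tree by BST insertion.
Preorder traversal: [21, 16, 11, 5, 8, 23, 24, 34]


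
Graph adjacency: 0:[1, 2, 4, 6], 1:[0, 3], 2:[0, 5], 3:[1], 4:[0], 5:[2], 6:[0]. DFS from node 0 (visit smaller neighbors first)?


DFS stack-based: start with [0]
Visit order: [0, 1, 3, 2, 5, 4, 6]


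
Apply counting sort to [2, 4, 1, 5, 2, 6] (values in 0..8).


Count array: [0, 1, 2, 0, 1, 1, 1, 0, 0]
Reconstruct: [1, 2, 2, 4, 5, 6]


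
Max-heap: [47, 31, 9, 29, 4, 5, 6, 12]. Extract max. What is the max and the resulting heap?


Max = 47
Replace root with last, heapify down
Resulting heap: [31, 29, 9, 12, 4, 5, 6]


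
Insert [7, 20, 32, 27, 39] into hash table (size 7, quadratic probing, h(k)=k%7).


Insertions: 7->slot 0; 20->slot 6; 32->slot 4; 27->slot 3; 39->slot 5
Table: [7, None, None, 27, 32, 39, 20]


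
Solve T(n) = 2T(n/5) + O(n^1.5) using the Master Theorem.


a=2, b=5, c=1.5. log_5(2)=0.431 < c=1.5. Case 3: O(n^c) = O(n^1.500)
Complexity: O(n^1.500)


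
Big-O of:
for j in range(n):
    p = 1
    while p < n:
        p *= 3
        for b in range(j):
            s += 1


Per nesting level: O(n) * O(log n) * O(n) [triangular over j] = O(n^2 log n)
Complexity: O(n^2 log n)


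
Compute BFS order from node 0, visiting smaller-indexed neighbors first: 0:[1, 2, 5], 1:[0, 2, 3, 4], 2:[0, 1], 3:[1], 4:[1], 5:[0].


BFS queue: start with [0]
Visit order: [0, 1, 2, 5, 3, 4]


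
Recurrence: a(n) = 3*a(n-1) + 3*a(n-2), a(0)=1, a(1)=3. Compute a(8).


Build bottom-up:
...a(6)=2457, a(7)=9315, a(8)=3*9315+3*2457=35316


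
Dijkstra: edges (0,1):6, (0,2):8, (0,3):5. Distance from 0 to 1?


Dijkstra from 0:
Distances: {0: 0, 1: 6, 2: 8, 3: 5}
Shortest distance to 1 = 6, path = [0, 1]


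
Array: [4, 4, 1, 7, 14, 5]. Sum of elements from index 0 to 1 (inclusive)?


Prefix sums: [0, 4, 8, 9, 16, 30, 35]
Sum[0..1] = prefix[2] - prefix[0] = 8 - 0 = 8


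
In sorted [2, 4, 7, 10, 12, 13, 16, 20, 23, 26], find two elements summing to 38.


Two pointers: lo=0, hi=9
Found pair: (12, 26) summing to 38


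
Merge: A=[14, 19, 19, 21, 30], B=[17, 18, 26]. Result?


Compare heads, take smaller each step.
Merged: [14, 17, 18, 19, 19, 21, 26, 30]


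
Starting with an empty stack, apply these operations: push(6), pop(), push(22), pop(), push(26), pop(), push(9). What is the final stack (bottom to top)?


push(6) -> [6]
pop() returns 6 -> []
push(22) -> [22]
pop() returns 22 -> []
push(26) -> [26]
pop() returns 26 -> []
push(9) -> [9]
Final stack (bottom to top): [9]


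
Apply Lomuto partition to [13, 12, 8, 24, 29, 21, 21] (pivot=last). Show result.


Elements <= 21 go left of pivot.
Result: [13, 12, 8, 21, 21, 24, 29], pivot at index 4


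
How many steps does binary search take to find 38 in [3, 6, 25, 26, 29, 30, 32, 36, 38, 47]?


Search for 38:
[0,9] mid=4 arr[4]=29
[5,9] mid=7 arr[7]=36
[8,9] mid=8 arr[8]=38
Total: 3 comparisons


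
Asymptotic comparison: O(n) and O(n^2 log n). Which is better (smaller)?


linear grows slower than n^2 log n
O(n) is asymptotically smaller; O(n^2 log n) grows faster


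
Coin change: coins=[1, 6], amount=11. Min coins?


dp[0]=0; dp[i]=1+min(dp[i-c] for c in coins)
...dp[6]=1, dp[7]=2, dp[8]=3, dp[9]=4, dp[10]=5, dp[11]=6
Minimum coins for 11 = 6


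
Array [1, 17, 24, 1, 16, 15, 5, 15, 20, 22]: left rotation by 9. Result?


Left rotate by 9: [22, 1, 17, 24, 1, 16, 15, 5, 15, 20]


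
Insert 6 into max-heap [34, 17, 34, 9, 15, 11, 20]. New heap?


Append 6: [34, 17, 34, 9, 15, 11, 20, 6]
Bubble up: no swaps needed
Result: [34, 17, 34, 9, 15, 11, 20, 6]


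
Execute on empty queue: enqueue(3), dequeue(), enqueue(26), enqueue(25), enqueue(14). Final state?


enqueue(3) -> [3]
dequeue() returns 3 -> []
enqueue(26) -> [26]
enqueue(25) -> [26, 25]
enqueue(14) -> [26, 25, 14]
Final queue (front to back): [26, 25, 14]


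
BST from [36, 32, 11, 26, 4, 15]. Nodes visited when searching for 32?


BST root = 36
Search for 32: compare at each node
Path: [36, 32]


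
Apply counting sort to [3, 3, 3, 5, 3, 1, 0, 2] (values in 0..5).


Count array: [1, 1, 1, 4, 0, 1]
Reconstruct: [0, 1, 2, 3, 3, 3, 3, 5]


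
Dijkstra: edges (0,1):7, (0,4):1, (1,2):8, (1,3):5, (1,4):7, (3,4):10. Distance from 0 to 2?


Dijkstra from 0:
Distances: {0: 0, 1: 7, 2: 15, 3: 11, 4: 1}
Shortest distance to 2 = 15, path = [0, 1, 2]


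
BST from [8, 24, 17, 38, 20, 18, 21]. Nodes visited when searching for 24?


BST root = 8
Search for 24: compare at each node
Path: [8, 24]
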